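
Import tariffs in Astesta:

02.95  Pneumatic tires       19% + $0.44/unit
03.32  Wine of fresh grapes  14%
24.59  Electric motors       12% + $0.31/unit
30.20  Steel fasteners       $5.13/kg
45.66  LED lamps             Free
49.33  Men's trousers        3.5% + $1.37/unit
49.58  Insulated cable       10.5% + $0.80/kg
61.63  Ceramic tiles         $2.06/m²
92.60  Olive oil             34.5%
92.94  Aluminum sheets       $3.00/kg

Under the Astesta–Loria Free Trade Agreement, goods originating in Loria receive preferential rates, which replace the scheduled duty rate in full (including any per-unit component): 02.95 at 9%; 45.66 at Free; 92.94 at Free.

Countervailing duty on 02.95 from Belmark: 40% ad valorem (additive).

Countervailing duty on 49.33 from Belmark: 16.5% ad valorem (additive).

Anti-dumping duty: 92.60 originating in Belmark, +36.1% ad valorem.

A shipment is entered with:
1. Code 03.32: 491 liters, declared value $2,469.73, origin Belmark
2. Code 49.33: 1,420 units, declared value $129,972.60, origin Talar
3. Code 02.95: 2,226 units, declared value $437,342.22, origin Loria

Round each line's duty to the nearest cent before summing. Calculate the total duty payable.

$46,201.00

Line 1 (03.32, Belmark, 491 liters, $2,469.73):
Base rate for 03.32 is 14%.
Duty = $2,469.73 × 14% = $345.76.
Line 2 (49.33, Talar, 1,420 units, $129,972.60):
Base rate for 49.33 is 3.5% + $1.37/unit.
The additional-duty order on 49.33 targets Belmark, not Talar; it does not apply.
Duty = $129,972.60 × 3.5% + 1,420 × $1.37 = $6,494.44.
Line 3 (02.95, Loria, 2,226 units, $437,342.22):
Base rate for 02.95 is 19% + $0.44/unit.
Origin Loria qualifies under the Astesta–Loria agreement and 02.95 is covered: preferential rate 9% applies instead.
The additional-duty order on 02.95 targets Belmark, not Loria; it does not apply.
Duty = $437,342.22 × 9% = $39,360.80.
Total = $345.76 + $6,494.44 + $39,360.80 = $46,201.00.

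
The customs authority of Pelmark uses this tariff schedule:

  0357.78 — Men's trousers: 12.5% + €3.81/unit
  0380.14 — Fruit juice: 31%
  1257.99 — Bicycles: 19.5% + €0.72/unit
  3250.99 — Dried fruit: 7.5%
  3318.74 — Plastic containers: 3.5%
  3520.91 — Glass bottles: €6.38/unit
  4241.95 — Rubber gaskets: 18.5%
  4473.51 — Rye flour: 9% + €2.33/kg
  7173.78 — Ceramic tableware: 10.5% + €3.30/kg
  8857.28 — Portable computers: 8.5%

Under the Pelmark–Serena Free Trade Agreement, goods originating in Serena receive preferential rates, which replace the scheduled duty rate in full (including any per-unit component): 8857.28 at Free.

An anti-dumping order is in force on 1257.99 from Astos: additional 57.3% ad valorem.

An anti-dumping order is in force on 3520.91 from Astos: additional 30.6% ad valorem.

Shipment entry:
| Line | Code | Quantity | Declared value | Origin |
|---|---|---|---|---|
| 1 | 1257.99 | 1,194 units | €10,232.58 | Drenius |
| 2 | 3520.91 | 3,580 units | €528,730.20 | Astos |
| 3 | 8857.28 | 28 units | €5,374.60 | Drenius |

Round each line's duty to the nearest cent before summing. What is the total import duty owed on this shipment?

Line 1 (1257.99, Drenius, 1,194 units, €10,232.58):
Base rate for 1257.99 is 19.5% + €0.72/unit.
The additional-duty order on 1257.99 targets Astos, not Drenius; it does not apply.
Duty = €10,232.58 × 19.5% + 1,194 × €0.72 = €2,855.03.
Line 2 (3520.91, Astos, 3,580 units, €528,730.20):
Base rate for 3520.91 is €6.38/unit.
Additional duty on 3520.91 from Astos: +30.6% ad valorem. Applied ad valorem rate = 30.6%.
Duty = €528,730.20 × 30.6% + 3,580 × €6.38 = €184,631.84.
Line 3 (8857.28, Drenius, 28 units, €5,374.60):
Base rate for 8857.28 is 8.5%.
8857.28 has an FTA preferential rate, but origin Drenius is not Serena; base rate stands.
Duty = €5,374.60 × 8.5% = €456.84.
Total = €2,855.03 + €184,631.84 + €456.84 = €187,943.71.

€187,943.71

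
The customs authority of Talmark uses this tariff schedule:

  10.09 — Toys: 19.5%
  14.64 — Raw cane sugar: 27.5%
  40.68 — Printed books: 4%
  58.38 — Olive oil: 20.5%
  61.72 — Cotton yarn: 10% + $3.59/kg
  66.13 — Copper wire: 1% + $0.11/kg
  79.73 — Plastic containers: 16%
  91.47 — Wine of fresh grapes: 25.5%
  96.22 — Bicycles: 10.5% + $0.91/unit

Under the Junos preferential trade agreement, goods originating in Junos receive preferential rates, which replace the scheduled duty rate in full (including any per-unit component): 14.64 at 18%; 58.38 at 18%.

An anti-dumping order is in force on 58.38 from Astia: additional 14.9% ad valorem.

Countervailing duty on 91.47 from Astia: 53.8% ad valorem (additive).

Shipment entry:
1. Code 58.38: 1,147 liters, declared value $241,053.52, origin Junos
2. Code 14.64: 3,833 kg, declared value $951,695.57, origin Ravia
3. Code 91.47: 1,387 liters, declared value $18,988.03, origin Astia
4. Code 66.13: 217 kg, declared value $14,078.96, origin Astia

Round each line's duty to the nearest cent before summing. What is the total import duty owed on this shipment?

$320,328.08

Line 1 (58.38, Junos, 1,147 liters, $241,053.52):
Base rate for 58.38 is 20.5%.
Origin Junos qualifies under the Talmark–Junos agreement and 58.38 is covered: preferential rate 18% applies instead.
The additional-duty order on 58.38 targets Astia, not Junos; it does not apply.
Duty = $241,053.52 × 18% = $43,389.63.
Line 2 (14.64, Ravia, 3,833 kg, $951,695.57):
Base rate for 14.64 is 27.5%.
14.64 has an FTA preferential rate, but origin Ravia is not Junos; base rate stands.
Duty = $951,695.57 × 27.5% = $261,716.28.
Line 3 (91.47, Astia, 1,387 liters, $18,988.03):
Base rate for 91.47 is 25.5%.
Additional duty on 91.47 from Astia: +53.8%. Applied ad valorem rate: 25.5% + 53.8% = 79.3%.
Duty = $18,988.03 × 79.3% = $15,057.51.
Line 4 (66.13, Astia, 217 kg, $14,078.96):
Base rate for 66.13 is 1% + $0.11/kg.
Duty = $14,078.96 × 1% + 217 × $0.11 = $164.66.
Total = $43,389.63 + $261,716.28 + $15,057.51 + $164.66 = $320,328.08.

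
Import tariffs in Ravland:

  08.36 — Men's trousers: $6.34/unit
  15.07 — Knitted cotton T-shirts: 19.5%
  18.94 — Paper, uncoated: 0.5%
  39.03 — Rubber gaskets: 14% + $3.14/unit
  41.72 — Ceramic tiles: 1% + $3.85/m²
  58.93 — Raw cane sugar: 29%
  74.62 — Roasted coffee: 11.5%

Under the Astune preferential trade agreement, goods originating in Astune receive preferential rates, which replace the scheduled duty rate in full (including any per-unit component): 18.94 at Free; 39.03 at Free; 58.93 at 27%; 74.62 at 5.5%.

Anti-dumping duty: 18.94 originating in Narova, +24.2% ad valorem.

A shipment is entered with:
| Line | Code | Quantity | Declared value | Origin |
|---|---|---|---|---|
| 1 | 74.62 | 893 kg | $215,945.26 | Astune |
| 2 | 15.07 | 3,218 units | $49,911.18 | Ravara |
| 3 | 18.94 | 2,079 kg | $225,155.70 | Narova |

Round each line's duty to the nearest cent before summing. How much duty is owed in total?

$77,223.13

Line 1 (74.62, Astune, 893 kg, $215,945.26):
Base rate for 74.62 is 11.5%.
Origin Astune qualifies under the Ravland–Astune agreement and 74.62 is covered: preferential rate 5.5% applies instead.
Duty = $215,945.26 × 5.5% = $11,876.99.
Line 2 (15.07, Ravara, 3,218 units, $49,911.18):
Base rate for 15.07 is 19.5%.
Duty = $49,911.18 × 19.5% = $9,732.68.
Line 3 (18.94, Narova, 2,079 kg, $225,155.70):
Base rate for 18.94 is 0.5%.
18.94 has an FTA preferential rate, but origin Narova is not Astune; base rate stands.
Additional duty on 18.94 from Narova: +24.2%. Applied ad valorem rate: 0.5% + 24.2% = 24.7%.
Duty = $225,155.70 × 24.7% = $55,613.46.
Total = $11,876.99 + $9,732.68 + $55,613.46 = $77,223.13.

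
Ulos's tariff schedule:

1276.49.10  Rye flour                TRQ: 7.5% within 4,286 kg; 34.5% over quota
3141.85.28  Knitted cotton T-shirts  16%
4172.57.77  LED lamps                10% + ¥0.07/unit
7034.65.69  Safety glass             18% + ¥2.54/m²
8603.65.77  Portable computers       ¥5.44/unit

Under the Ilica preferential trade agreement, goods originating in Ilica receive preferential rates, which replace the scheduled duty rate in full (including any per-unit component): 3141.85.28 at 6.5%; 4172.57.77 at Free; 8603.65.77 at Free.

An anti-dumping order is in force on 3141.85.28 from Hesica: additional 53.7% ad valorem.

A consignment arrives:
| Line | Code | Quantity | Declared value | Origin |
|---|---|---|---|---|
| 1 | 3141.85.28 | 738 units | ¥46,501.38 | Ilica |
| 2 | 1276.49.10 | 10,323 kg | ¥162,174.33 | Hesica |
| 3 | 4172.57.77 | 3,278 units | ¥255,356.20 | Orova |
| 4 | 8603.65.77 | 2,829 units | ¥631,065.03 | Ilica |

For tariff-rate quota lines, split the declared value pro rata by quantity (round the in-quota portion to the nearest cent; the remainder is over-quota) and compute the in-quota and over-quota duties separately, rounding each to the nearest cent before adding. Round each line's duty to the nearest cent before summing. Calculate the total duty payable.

Line 1 (3141.85.28, Ilica, 738 units, ¥46,501.38):
Base rate for 3141.85.28 is 16%.
Origin Ilica qualifies under the Ulos–Ilica agreement and 3141.85.28 is covered: preferential rate 6.5% applies instead.
The additional-duty order on 3141.85.28 targets Hesica, not Ilica; it does not apply.
Duty = ¥46,501.38 × 6.5% = ¥3,022.59.
Line 2 (1276.49.10, Hesica, 10,323 kg, ¥162,174.33):
Code 1276.49.10 is under a tariff-rate quota (threshold 4,286 kg). In-quota: 4,286 kg at 7.5%; over-quota: 6,037 kg at 34.5%.
Pro-rata value split: in-quota = ¥162,174.33 × 4,286/10,323 = ¥67,333.06; over-quota = ¥162,174.33 − ¥67,333.06 = ¥94,841.27.
In-quota duty = ¥67,333.06 × 7.5% = ¥5,049.98. Over-quota duty = ¥94,841.27 × 34.5% = ¥32,720.24.
Line duty = ¥5,049.98 + ¥32,720.24 = ¥37,770.22.
Line 3 (4172.57.77, Orova, 3,278 units, ¥255,356.20):
Base rate for 4172.57.77 is 10% + ¥0.07/unit.
4172.57.77 has an FTA preferential rate, but origin Orova is not Ilica; base rate stands.
Duty = ¥255,356.20 × 10% + 3,278 × ¥0.07 = ¥25,765.08.
Line 4 (8603.65.77, Ilica, 2,829 units, ¥631,065.03):
Base rate for 8603.65.77 is ¥5.44/unit.
Origin Ilica qualifies under the Ulos–Ilica agreement and 8603.65.77 is covered: preferential rate Free applies instead.
Duty = ¥631,065.03 × 0% = ¥0.00.
Total = ¥3,022.59 + ¥37,770.22 + ¥25,765.08 + ¥0.00 = ¥66,557.89.

¥66,557.89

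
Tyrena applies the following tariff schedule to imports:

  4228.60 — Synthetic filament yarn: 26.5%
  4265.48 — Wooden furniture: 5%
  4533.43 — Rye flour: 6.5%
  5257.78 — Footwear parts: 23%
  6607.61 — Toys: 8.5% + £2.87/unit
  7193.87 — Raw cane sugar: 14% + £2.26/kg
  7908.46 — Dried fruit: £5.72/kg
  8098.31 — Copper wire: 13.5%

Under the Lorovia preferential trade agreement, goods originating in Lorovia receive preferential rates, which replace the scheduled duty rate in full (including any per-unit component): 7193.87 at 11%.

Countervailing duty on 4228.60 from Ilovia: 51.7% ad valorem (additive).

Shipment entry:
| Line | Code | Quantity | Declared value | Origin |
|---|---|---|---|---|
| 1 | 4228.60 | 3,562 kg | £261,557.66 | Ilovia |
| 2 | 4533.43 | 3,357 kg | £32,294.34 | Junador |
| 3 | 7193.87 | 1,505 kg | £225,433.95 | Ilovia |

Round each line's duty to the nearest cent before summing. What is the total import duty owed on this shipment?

Line 1 (4228.60, Ilovia, 3,562 kg, £261,557.66):
Base rate for 4228.60 is 26.5%.
Additional duty on 4228.60 from Ilovia: +51.7%. Applied ad valorem rate: 26.5% + 51.7% = 78.2%.
Duty = £261,557.66 × 78.2% = £204,538.09.
Line 2 (4533.43, Junador, 3,357 kg, £32,294.34):
Base rate for 4533.43 is 6.5%.
Duty = £32,294.34 × 6.5% = £2,099.13.
Line 3 (7193.87, Ilovia, 1,505 kg, £225,433.95):
Base rate for 7193.87 is 14% + £2.26/kg.
7193.87 has an FTA preferential rate, but origin Ilovia is not Lorovia; base rate stands.
Duty = £225,433.95 × 14% + 1,505 × £2.26 = £34,962.05.
Total = £204,538.09 + £2,099.13 + £34,962.05 = £241,599.27.

£241,599.27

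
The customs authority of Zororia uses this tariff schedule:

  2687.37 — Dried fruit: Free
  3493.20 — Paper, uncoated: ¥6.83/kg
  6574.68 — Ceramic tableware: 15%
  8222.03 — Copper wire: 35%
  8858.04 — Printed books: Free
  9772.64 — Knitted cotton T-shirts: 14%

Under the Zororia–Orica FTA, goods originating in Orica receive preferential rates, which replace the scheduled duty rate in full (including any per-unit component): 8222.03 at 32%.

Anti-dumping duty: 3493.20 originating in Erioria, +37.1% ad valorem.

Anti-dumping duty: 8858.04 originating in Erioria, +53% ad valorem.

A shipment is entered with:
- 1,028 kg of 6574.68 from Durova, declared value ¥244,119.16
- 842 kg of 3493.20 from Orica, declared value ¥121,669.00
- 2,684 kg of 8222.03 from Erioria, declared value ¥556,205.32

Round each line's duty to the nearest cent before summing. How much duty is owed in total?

¥237,040.59

Line 1 (6574.68, Durova, 1,028 kg, ¥244,119.16):
Base rate for 6574.68 is 15%.
Duty = ¥244,119.16 × 15% = ¥36,617.87.
Line 2 (3493.20, Orica, 842 kg, ¥121,669.00):
Base rate for 3493.20 is ¥6.83/kg.
Origin Orica is the FTA partner but 3493.20 is not on the preference list; base rate stands.
The additional-duty order on 3493.20 targets Erioria, not Orica; it does not apply.
Duty = 842 × ¥6.83 = ¥5,750.86.
Line 3 (8222.03, Erioria, 2,684 kg, ¥556,205.32):
Base rate for 8222.03 is 35%.
8222.03 has an FTA preferential rate, but origin Erioria is not Orica; base rate stands.
Duty = ¥556,205.32 × 35% = ¥194,671.86.
Total = ¥36,617.87 + ¥5,750.86 + ¥194,671.86 = ¥237,040.59.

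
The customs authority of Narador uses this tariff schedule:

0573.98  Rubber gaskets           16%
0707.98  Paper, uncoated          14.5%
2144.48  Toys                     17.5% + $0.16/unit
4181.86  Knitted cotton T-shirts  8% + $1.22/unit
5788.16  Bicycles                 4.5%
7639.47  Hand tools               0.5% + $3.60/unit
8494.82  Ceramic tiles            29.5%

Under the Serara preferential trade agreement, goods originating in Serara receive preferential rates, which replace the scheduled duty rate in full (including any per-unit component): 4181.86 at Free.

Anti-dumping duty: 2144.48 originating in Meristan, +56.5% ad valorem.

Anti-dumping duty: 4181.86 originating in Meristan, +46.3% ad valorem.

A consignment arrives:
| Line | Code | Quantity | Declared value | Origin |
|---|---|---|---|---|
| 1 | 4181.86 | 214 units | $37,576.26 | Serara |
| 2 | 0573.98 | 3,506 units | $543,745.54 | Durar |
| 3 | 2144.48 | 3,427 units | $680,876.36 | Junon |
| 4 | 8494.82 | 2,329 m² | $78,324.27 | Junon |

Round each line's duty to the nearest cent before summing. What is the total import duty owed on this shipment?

Line 1 (4181.86, Serara, 214 units, $37,576.26):
Base rate for 4181.86 is 8% + $1.22/unit.
Origin Serara qualifies under the Narador–Serara agreement and 4181.86 is covered: preferential rate Free applies instead.
The additional-duty order on 4181.86 targets Meristan, not Serara; it does not apply.
Duty = $37,576.26 × 0% = $0.00.
Line 2 (0573.98, Durar, 3,506 units, $543,745.54):
Base rate for 0573.98 is 16%.
Duty = $543,745.54 × 16% = $86,999.29.
Line 3 (2144.48, Junon, 3,427 units, $680,876.36):
Base rate for 2144.48 is 17.5% + $0.16/unit.
The additional-duty order on 2144.48 targets Meristan, not Junon; it does not apply.
Duty = $680,876.36 × 17.5% + 3,427 × $0.16 = $119,701.68.
Line 4 (8494.82, Junon, 2,329 m², $78,324.27):
Base rate for 8494.82 is 29.5%.
Duty = $78,324.27 × 29.5% = $23,105.66.
Total = $0.00 + $86,999.29 + $119,701.68 + $23,105.66 = $229,806.63.

$229,806.63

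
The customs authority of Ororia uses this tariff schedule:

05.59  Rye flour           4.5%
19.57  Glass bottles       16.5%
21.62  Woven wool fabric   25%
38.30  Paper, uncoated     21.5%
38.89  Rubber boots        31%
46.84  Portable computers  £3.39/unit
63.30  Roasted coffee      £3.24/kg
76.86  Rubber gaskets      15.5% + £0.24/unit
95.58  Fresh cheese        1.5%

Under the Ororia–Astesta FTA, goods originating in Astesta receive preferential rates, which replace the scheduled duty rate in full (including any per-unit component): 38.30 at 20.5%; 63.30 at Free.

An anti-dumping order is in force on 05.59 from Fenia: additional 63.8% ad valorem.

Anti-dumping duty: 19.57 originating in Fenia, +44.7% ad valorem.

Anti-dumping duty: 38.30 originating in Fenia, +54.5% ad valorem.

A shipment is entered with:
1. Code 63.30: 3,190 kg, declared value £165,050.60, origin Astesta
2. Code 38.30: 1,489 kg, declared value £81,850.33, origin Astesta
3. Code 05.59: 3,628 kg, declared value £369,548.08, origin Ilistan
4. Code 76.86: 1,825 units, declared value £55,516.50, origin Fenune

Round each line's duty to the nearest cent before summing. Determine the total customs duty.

Line 1 (63.30, Astesta, 3,190 kg, £165,050.60):
Base rate for 63.30 is £3.24/kg.
Origin Astesta qualifies under the Ororia–Astesta agreement and 63.30 is covered: preferential rate Free applies instead.
Duty = £165,050.60 × 0% = £0.00.
Line 2 (38.30, Astesta, 1,489 kg, £81,850.33):
Base rate for 38.30 is 21.5%.
Origin Astesta qualifies under the Ororia–Astesta agreement and 38.30 is covered: preferential rate 20.5% applies instead.
The additional-duty order on 38.30 targets Fenia, not Astesta; it does not apply.
Duty = £81,850.33 × 20.5% = £16,779.32.
Line 3 (05.59, Ilistan, 3,628 kg, £369,548.08):
Base rate for 05.59 is 4.5%.
The additional-duty order on 05.59 targets Fenia, not Ilistan; it does not apply.
Duty = £369,548.08 × 4.5% = £16,629.66.
Line 4 (76.86, Fenune, 1,825 units, £55,516.50):
Base rate for 76.86 is 15.5% + £0.24/unit.
Duty = £55,516.50 × 15.5% + 1,825 × £0.24 = £9,043.06.
Total = £0.00 + £16,779.32 + £16,629.66 + £9,043.06 = £42,452.04.

£42,452.04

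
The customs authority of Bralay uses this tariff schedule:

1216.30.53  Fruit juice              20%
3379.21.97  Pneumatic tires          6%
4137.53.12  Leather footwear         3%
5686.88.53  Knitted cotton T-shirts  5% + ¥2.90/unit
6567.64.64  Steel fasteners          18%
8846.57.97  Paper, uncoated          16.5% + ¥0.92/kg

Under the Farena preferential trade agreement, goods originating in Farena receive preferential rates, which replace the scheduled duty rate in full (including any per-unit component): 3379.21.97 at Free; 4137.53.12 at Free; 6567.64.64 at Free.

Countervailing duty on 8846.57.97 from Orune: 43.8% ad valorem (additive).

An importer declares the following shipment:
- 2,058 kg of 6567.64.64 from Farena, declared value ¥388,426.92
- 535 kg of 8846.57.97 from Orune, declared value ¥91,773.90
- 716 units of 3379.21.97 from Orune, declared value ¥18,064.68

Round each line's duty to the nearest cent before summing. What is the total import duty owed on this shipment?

Line 1 (6567.64.64, Farena, 2,058 kg, ¥388,426.92):
Base rate for 6567.64.64 is 18%.
Origin Farena qualifies under the Bralay–Farena agreement and 6567.64.64 is covered: preferential rate Free applies instead.
Duty = ¥388,426.92 × 0% = ¥0.00.
Line 2 (8846.57.97, Orune, 535 kg, ¥91,773.90):
Base rate for 8846.57.97 is 16.5% + ¥0.92/kg.
Additional duty on 8846.57.97 from Orune: +43.8%. Applied ad valorem rate: 16.5% + 43.8% = 60.3%.
Duty = ¥91,773.90 × 60.3% + 535 × ¥0.92 = ¥55,831.86.
Line 3 (3379.21.97, Orune, 716 units, ¥18,064.68):
Base rate for 3379.21.97 is 6%.
3379.21.97 has an FTA preferential rate, but origin Orune is not Farena; base rate stands.
Duty = ¥18,064.68 × 6% = ¥1,083.88.
Total = ¥0.00 + ¥55,831.86 + ¥1,083.88 = ¥56,915.74.

¥56,915.74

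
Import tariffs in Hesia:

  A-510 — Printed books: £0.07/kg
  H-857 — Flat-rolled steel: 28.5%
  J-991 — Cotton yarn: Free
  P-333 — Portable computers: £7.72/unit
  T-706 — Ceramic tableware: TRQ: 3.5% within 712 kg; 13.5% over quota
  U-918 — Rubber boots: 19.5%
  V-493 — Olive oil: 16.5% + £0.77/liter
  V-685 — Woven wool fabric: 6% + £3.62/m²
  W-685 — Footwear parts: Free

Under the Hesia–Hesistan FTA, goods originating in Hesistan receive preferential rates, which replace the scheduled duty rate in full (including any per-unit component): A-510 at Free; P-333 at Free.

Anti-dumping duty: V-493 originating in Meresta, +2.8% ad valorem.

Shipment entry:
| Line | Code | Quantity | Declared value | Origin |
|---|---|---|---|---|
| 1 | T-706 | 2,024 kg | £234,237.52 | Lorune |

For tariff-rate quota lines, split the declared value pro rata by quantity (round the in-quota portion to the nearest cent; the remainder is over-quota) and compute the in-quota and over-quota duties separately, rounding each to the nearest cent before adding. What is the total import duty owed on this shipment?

Line 1 (T-706, Lorune, 2,024 kg, £234,237.52):
Code T-706 is under a tariff-rate quota (threshold 712 kg). In-quota: 712 kg at 3.5%; over-quota: 1,312 kg at 13.5%.
Pro-rata value split: in-quota = £234,237.52 × 712/2,024 = £82,399.76; over-quota = £234,237.52 − £82,399.76 = £151,837.76.
In-quota duty = £82,399.76 × 3.5% = £2,883.99. Over-quota duty = £151,837.76 × 13.5% = £20,498.10.
Line duty = £2,883.99 + £20,498.10 = £23,382.09.

£23,382.09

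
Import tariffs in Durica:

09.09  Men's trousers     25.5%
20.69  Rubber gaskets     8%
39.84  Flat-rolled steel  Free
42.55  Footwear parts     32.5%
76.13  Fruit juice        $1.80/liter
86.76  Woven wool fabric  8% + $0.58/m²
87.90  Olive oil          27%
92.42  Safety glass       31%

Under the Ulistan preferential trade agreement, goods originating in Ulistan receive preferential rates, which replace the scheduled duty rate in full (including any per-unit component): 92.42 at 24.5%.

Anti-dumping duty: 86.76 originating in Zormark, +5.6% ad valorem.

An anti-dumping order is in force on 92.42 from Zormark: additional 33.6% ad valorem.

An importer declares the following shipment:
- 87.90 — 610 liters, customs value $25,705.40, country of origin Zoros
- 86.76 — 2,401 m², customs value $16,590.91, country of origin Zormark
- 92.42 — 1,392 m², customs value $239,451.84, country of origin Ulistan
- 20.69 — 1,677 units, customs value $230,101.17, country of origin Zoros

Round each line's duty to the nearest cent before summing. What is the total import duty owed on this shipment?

Line 1 (87.90, Zoros, 610 liters, $25,705.40):
Base rate for 87.90 is 27%.
Duty = $25,705.40 × 27% = $6,940.46.
Line 2 (86.76, Zormark, 2,401 m², $16,590.91):
Base rate for 86.76 is 8% + $0.58/m².
Additional duty on 86.76 from Zormark: +5.6%. Applied ad valorem rate: 8% + 5.6% = 13.6%.
Duty = $16,590.91 × 13.6% + 2,401 × $0.58 = $3,648.94.
Line 3 (92.42, Ulistan, 1,392 m², $239,451.84):
Base rate for 92.42 is 31%.
Origin Ulistan qualifies under the Durica–Ulistan agreement and 92.42 is covered: preferential rate 24.5% applies instead.
The additional-duty order on 92.42 targets Zormark, not Ulistan; it does not apply.
Duty = $239,451.84 × 24.5% = $58,665.70.
Line 4 (20.69, Zoros, 1,677 units, $230,101.17):
Base rate for 20.69 is 8%.
Duty = $230,101.17 × 8% = $18,408.09.
Total = $6,940.46 + $3,648.94 + $58,665.70 + $18,408.09 = $87,663.19.

$87,663.19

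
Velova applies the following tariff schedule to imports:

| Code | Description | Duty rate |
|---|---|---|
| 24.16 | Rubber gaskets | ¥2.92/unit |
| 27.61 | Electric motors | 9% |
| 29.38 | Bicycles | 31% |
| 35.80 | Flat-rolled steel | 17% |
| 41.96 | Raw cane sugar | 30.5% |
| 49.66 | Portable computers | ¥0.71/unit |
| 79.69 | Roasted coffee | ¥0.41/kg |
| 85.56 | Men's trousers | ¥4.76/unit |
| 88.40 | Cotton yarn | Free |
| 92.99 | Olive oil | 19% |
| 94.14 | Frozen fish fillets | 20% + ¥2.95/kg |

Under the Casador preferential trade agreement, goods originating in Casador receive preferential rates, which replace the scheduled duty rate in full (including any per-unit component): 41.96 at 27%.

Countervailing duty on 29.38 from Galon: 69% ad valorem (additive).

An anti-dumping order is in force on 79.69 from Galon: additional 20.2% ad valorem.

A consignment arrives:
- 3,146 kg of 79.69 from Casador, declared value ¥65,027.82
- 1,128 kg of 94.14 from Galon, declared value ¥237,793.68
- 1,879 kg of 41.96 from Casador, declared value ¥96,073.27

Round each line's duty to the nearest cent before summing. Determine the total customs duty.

Line 1 (79.69, Casador, 3,146 kg, ¥65,027.82):
Base rate for 79.69 is ¥0.41/kg.
Origin Casador is the FTA partner but 79.69 is not on the preference list; base rate stands.
The additional-duty order on 79.69 targets Galon, not Casador; it does not apply.
Duty = 3,146 × ¥0.41 = ¥1,289.86.
Line 2 (94.14, Galon, 1,128 kg, ¥237,793.68):
Base rate for 94.14 is 20% + ¥2.95/kg.
Duty = ¥237,793.68 × 20% + 1,128 × ¥2.95 = ¥50,886.34.
Line 3 (41.96, Casador, 1,879 kg, ¥96,073.27):
Base rate for 41.96 is 30.5%.
Origin Casador qualifies under the Velova–Casador agreement and 41.96 is covered: preferential rate 27% applies instead.
Duty = ¥96,073.27 × 27% = ¥25,939.78.
Total = ¥1,289.86 + ¥50,886.34 + ¥25,939.78 = ¥78,115.98.

¥78,115.98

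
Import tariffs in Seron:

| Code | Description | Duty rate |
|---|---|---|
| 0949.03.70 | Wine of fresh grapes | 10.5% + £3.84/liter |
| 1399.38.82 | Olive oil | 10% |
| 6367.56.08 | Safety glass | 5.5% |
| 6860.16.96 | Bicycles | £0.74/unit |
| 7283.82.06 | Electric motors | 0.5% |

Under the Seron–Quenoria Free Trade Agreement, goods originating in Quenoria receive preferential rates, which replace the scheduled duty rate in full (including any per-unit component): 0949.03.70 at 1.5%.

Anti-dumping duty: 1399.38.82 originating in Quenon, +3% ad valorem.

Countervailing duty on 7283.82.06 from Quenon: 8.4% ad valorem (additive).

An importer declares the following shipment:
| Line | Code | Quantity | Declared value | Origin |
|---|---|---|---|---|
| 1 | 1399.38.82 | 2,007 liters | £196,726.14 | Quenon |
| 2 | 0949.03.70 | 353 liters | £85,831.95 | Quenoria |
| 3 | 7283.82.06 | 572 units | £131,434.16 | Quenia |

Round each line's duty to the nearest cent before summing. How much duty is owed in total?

£27,519.05

Line 1 (1399.38.82, Quenon, 2,007 liters, £196,726.14):
Base rate for 1399.38.82 is 10%.
Additional duty on 1399.38.82 from Quenon: +3%. Applied ad valorem rate: 10% + 3% = 13%.
Duty = £196,726.14 × 13% = £25,574.40.
Line 2 (0949.03.70, Quenoria, 353 liters, £85,831.95):
Base rate for 0949.03.70 is 10.5% + £3.84/liter.
Origin Quenoria qualifies under the Seron–Quenoria agreement and 0949.03.70 is covered: preferential rate 1.5% applies instead.
Duty = £85,831.95 × 1.5% = £1,287.48.
Line 3 (7283.82.06, Quenia, 572 units, £131,434.16):
Base rate for 7283.82.06 is 0.5%.
The additional-duty order on 7283.82.06 targets Quenon, not Quenia; it does not apply.
Duty = £131,434.16 × 0.5% = £657.17.
Total = £25,574.40 + £1,287.48 + £657.17 = £27,519.05.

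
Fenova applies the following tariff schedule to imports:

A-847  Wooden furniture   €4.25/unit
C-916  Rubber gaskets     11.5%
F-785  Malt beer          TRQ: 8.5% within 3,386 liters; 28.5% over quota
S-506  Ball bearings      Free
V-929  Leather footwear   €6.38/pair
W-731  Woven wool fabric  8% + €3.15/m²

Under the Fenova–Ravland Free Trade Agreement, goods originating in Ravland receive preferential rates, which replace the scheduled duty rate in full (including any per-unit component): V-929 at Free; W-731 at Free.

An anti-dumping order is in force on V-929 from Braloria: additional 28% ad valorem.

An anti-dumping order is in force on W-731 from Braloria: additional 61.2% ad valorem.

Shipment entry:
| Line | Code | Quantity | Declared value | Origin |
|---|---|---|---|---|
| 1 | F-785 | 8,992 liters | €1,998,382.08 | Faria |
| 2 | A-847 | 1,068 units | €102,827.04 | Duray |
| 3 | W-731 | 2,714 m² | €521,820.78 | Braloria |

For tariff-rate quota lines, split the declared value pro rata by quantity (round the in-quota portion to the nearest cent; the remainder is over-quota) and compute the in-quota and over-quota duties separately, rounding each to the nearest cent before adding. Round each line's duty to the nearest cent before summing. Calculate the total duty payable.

€793,226.04

Line 1 (F-785, Faria, 8,992 liters, €1,998,382.08):
Code F-785 is under a tariff-rate quota (threshold 3,386 liters). In-quota: 3,386 liters at 8.5%; over-quota: 5,606 liters at 28.5%.
Pro-rata value split: in-quota = €1,998,382.08 × 3,386/8,992 = €752,504.64; over-quota = €1,998,382.08 − €752,504.64 = €1,245,877.44.
In-quota duty = €752,504.64 × 8.5% = €63,962.89. Over-quota duty = €1,245,877.44 × 28.5% = €355,075.07.
Line duty = €63,962.89 + €355,075.07 = €419,037.96.
Line 2 (A-847, Duray, 1,068 units, €102,827.04):
Base rate for A-847 is €4.25/unit.
Duty = 1,068 × €4.25 = €4,539.00.
Line 3 (W-731, Braloria, 2,714 m², €521,820.78):
Base rate for W-731 is 8% + €3.15/m².
W-731 has an FTA preferential rate, but origin Braloria is not Ravland; base rate stands.
Additional duty on W-731 from Braloria: +61.2%. Applied ad valorem rate: 8% + 61.2% = 69.2%.
Duty = €521,820.78 × 69.2% + 2,714 × €3.15 = €369,649.08.
Total = €419,037.96 + €4,539.00 + €369,649.08 = €793,226.04.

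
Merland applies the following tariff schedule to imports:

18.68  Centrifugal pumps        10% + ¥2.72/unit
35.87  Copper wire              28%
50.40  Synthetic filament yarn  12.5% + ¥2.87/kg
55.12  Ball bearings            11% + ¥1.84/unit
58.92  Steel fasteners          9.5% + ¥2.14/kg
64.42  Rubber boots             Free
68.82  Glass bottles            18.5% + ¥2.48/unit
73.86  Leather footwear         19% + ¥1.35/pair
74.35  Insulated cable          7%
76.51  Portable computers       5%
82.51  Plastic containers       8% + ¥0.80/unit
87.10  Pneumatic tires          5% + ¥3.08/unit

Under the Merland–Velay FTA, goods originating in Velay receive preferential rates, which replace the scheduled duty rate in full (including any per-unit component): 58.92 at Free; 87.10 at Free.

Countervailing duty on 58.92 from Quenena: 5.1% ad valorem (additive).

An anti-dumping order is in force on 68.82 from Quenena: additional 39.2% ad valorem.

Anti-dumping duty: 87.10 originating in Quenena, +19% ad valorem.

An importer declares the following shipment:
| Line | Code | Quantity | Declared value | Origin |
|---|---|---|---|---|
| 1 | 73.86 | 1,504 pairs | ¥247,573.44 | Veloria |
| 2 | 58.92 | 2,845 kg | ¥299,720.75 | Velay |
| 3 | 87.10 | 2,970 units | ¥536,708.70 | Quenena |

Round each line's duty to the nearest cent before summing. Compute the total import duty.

Line 1 (73.86, Veloria, 1,504 pairs, ¥247,573.44):
Base rate for 73.86 is 19% + ¥1.35/pair.
Duty = ¥247,573.44 × 19% + 1,504 × ¥1.35 = ¥49,069.35.
Line 2 (58.92, Velay, 2,845 kg, ¥299,720.75):
Base rate for 58.92 is 9.5% + ¥2.14/kg.
Origin Velay qualifies under the Merland–Velay agreement and 58.92 is covered: preferential rate Free applies instead.
The additional-duty order on 58.92 targets Quenena, not Velay; it does not apply.
Duty = ¥299,720.75 × 0% = ¥0.00.
Line 3 (87.10, Quenena, 2,970 units, ¥536,708.70):
Base rate for 87.10 is 5% + ¥3.08/unit.
87.10 has an FTA preferential rate, but origin Quenena is not Velay; base rate stands.
Additional duty on 87.10 from Quenena: +19%. Applied ad valorem rate: 5% + 19% = 24%.
Duty = ¥536,708.70 × 24% + 2,970 × ¥3.08 = ¥137,957.69.
Total = ¥49,069.35 + ¥0.00 + ¥137,957.69 = ¥187,027.04.

¥187,027.04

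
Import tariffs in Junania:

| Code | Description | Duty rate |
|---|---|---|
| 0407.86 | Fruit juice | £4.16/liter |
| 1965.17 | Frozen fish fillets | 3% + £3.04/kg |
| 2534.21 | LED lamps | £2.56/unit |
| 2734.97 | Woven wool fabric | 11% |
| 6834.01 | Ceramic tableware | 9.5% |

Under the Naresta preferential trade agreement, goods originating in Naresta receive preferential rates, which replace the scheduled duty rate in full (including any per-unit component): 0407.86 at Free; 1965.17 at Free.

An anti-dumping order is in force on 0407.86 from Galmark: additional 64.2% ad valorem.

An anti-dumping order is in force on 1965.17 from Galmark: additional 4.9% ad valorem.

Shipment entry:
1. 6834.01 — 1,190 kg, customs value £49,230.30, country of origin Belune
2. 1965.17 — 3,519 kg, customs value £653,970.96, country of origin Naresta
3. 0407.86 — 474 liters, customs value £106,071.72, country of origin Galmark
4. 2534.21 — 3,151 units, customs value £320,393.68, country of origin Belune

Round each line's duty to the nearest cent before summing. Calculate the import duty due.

Line 1 (6834.01, Belune, 1,190 kg, £49,230.30):
Base rate for 6834.01 is 9.5%.
Duty = £49,230.30 × 9.5% = £4,676.88.
Line 2 (1965.17, Naresta, 3,519 kg, £653,970.96):
Base rate for 1965.17 is 3% + £3.04/kg.
Origin Naresta qualifies under the Junania–Naresta agreement and 1965.17 is covered: preferential rate Free applies instead.
The additional-duty order on 1965.17 targets Galmark, not Naresta; it does not apply.
Duty = £653,970.96 × 0% = £0.00.
Line 3 (0407.86, Galmark, 474 liters, £106,071.72):
Base rate for 0407.86 is £4.16/liter.
0407.86 has an FTA preferential rate, but origin Galmark is not Naresta; base rate stands.
Additional duty on 0407.86 from Galmark: +64.2% ad valorem. Applied ad valorem rate = 64.2%.
Duty = £106,071.72 × 64.2% + 474 × £4.16 = £70,069.88.
Line 4 (2534.21, Belune, 3,151 units, £320,393.68):
Base rate for 2534.21 is £2.56/unit.
Duty = 3,151 × £2.56 = £8,066.56.
Total = £4,676.88 + £0.00 + £70,069.88 + £8,066.56 = £82,813.32.

£82,813.32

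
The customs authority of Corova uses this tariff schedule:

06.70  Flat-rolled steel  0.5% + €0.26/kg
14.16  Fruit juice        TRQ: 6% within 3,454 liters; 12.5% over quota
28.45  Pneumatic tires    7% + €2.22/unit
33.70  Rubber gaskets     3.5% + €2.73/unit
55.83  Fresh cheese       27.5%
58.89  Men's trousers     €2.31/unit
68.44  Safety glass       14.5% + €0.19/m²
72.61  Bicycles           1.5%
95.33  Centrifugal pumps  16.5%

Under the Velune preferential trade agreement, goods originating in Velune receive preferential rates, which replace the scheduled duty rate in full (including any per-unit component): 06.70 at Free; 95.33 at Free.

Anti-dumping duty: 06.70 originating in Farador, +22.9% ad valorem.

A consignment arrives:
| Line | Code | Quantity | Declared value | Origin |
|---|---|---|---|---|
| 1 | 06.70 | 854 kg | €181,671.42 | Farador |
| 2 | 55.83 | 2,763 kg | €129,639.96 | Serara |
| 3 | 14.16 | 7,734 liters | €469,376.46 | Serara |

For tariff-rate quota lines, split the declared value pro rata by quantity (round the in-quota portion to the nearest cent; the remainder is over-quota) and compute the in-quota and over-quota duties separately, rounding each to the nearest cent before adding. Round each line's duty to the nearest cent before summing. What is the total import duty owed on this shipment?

Line 1 (06.70, Farador, 854 kg, €181,671.42):
Base rate for 06.70 is 0.5% + €0.26/kg.
06.70 has an FTA preferential rate, but origin Farador is not Velune; base rate stands.
Additional duty on 06.70 from Farador: +22.9%. Applied ad valorem rate: 0.5% + 22.9% = 23.4%.
Duty = €181,671.42 × 23.4% + 854 × €0.26 = €42,733.15.
Line 2 (55.83, Serara, 2,763 kg, €129,639.96):
Base rate for 55.83 is 27.5%.
Duty = €129,639.96 × 27.5% = €35,650.99.
Line 3 (14.16, Serara, 7,734 liters, €469,376.46):
Code 14.16 is under a tariff-rate quota (threshold 3,454 liters). In-quota: 3,454 liters at 6%; over-quota: 4,280 liters at 12.5%.
Pro-rata value split: in-quota = €469,376.46 × 3,454/7,734 = €209,623.26; over-quota = €469,376.46 − €209,623.26 = €259,753.20.
In-quota duty = €209,623.26 × 6% = €12,577.40. Over-quota duty = €259,753.20 × 12.5% = €32,469.15.
Line duty = €12,577.40 + €32,469.15 = €45,046.55.
Total = €42,733.15 + €35,650.99 + €45,046.55 = €123,430.69.

€123,430.69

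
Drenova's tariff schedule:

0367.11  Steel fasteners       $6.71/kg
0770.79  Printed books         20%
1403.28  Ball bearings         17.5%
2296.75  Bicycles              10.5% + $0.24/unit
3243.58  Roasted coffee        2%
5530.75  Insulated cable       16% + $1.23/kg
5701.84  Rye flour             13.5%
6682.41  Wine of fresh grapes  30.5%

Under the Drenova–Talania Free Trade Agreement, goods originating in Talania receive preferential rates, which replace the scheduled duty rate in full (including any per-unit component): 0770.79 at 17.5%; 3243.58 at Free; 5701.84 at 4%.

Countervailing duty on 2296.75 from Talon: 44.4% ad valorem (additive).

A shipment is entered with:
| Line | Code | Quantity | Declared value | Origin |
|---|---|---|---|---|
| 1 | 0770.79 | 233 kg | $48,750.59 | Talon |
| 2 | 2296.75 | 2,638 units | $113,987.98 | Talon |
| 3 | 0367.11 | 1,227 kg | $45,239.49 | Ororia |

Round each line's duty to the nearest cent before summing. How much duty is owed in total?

Line 1 (0770.79, Talon, 233 kg, $48,750.59):
Base rate for 0770.79 is 20%.
0770.79 has an FTA preferential rate, but origin Talon is not Talania; base rate stands.
Duty = $48,750.59 × 20% = $9,750.12.
Line 2 (2296.75, Talon, 2,638 units, $113,987.98):
Base rate for 2296.75 is 10.5% + $0.24/unit.
Additional duty on 2296.75 from Talon: +44.4%. Applied ad valorem rate: 10.5% + 44.4% = 54.9%.
Duty = $113,987.98 × 54.9% + 2,638 × $0.24 = $63,212.52.
Line 3 (0367.11, Ororia, 1,227 kg, $45,239.49):
Base rate for 0367.11 is $6.71/kg.
Duty = 1,227 × $6.71 = $8,233.17.
Total = $9,750.12 + $63,212.52 + $8,233.17 = $81,195.81.

$81,195.81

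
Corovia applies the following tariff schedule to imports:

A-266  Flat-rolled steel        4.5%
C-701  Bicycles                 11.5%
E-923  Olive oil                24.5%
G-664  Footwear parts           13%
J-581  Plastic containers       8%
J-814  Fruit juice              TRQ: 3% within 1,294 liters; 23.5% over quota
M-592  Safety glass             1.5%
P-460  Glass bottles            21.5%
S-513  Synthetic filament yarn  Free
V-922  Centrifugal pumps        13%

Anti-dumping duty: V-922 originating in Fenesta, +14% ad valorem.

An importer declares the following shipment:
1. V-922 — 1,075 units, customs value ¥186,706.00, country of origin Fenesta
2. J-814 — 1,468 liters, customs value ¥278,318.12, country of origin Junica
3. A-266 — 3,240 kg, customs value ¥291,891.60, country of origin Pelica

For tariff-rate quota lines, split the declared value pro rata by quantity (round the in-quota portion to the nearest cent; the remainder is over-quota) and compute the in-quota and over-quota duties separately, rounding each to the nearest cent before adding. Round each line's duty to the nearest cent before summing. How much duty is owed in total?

Line 1 (V-922, Fenesta, 1,075 units, ¥186,706.00):
Base rate for V-922 is 13%.
Additional duty on V-922 from Fenesta: +14%. Applied ad valorem rate: 13% + 14% = 27%.
Duty = ¥186,706.00 × 27% = ¥50,410.62.
Line 2 (J-814, Junica, 1,468 liters, ¥278,318.12):
Code J-814 is under a tariff-rate quota (threshold 1,294 liters). In-quota: 1,294 liters at 3%; over-quota: 174 liters at 23.5%.
Pro-rata value split: in-quota = ¥278,318.12 × 1,294/1,468 = ¥245,329.46; over-quota = ¥278,318.12 − ¥245,329.46 = ¥32,988.66.
In-quota duty = ¥245,329.46 × 3% = ¥7,359.88. Over-quota duty = ¥32,988.66 × 23.5% = ¥7,752.34.
Line duty = ¥7,359.88 + ¥7,752.34 = ¥15,112.22.
Line 3 (A-266, Pelica, 3,240 kg, ¥291,891.60):
Base rate for A-266 is 4.5%.
Duty = ¥291,891.60 × 4.5% = ¥13,135.12.
Total = ¥50,410.62 + ¥15,112.22 + ¥13,135.12 = ¥78,657.96.

¥78,657.96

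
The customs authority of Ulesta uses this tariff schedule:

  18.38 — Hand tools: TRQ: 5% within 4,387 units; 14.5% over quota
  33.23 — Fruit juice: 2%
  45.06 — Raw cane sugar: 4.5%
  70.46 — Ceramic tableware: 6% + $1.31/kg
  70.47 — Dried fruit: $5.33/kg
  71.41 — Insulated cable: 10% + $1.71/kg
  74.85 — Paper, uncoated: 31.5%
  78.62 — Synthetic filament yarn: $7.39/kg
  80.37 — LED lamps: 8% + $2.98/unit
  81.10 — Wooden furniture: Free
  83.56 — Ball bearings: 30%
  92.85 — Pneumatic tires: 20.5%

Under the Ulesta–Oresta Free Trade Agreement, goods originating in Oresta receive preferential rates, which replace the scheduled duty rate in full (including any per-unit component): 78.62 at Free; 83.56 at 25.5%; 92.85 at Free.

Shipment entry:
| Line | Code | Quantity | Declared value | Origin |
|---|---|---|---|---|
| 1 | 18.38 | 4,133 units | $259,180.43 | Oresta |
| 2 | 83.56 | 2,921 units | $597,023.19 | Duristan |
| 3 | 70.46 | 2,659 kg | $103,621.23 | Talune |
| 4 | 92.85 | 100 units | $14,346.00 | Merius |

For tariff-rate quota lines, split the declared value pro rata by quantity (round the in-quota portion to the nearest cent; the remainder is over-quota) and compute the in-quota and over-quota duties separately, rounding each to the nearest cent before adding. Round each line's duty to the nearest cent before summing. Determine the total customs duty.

Line 1 (18.38, Oresta, 4,133 units, $259,180.43):
Code 18.38 is under a tariff-rate quota (threshold 4,387 units). Quantity 4,133 units is within the quota, so the in-quota rate 5% applies to the full value.
Duty = $259,180.43 × 5% = $12,959.02.
Line 2 (83.56, Duristan, 2,921 units, $597,023.19):
Base rate for 83.56 is 30%.
83.56 has an FTA preferential rate, but origin Duristan is not Oresta; base rate stands.
Duty = $597,023.19 × 30% = $179,106.96.
Line 3 (70.46, Talune, 2,659 kg, $103,621.23):
Base rate for 70.46 is 6% + $1.31/kg.
Duty = $103,621.23 × 6% + 2,659 × $1.31 = $9,700.56.
Line 4 (92.85, Merius, 100 units, $14,346.00):
Base rate for 92.85 is 20.5%.
92.85 has an FTA preferential rate, but origin Merius is not Oresta; base rate stands.
Duty = $14,346.00 × 20.5% = $2,940.93.
Total = $12,959.02 + $179,106.96 + $9,700.56 + $2,940.93 = $204,707.47.

$204,707.47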